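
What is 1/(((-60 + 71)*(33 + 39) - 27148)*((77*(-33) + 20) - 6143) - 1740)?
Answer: 1/228346644 ≈ 4.3793e-9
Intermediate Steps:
1/(((-60 + 71)*(33 + 39) - 27148)*((77*(-33) + 20) - 6143) - 1740) = 1/((11*72 - 27148)*((-2541 + 20) - 6143) - 1740) = 1/((792 - 27148)*(-2521 - 6143) - 1740) = 1/(-26356*(-8664) - 1740) = 1/(228348384 - 1740) = 1/228346644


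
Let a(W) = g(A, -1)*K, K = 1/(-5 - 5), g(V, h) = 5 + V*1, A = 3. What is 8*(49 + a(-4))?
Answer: 1928/5 ≈ 385.60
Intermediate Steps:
g(V, h) = 5 + V
K = -⅒ (K = 1/(-10) = -⅒ ≈ -0.10000)
a(W) = -⅘ (a(W) = (5 + 3)*(-⅒) = 8*(-⅒) = -⅘)
8*(49 + a(-4)) = 8*(49 - ⅘) = 8*(241/5) = 1928/5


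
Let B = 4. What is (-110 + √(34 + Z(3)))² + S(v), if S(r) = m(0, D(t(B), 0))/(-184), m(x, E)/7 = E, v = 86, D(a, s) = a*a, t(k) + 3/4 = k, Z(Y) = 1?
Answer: 35724257/2944 - 220*√35 ≈ 10833.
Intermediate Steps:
t(k) = -¾ + k
D(a, s) = a²
m(x, E) = 7*E
S(r) = -1183/2944 (S(r) = (7*(-¾ + 4)²)/(-184) = (7*(13/4)²)*(-1/184) = (7*(169/16))*(-1/184) = (1183/16)*(-1/184) = -1183/2944)
(-110 + √(34 + Z(3)))² + S(v) = (-110 + √(34 + 1))² - 1183/2944 = (-110 + √35)² - 1183/2944 = -1183/2944 + (-110 + √35)²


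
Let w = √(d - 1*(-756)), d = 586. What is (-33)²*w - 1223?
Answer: -1223 + 1089*√1342 ≈ 38671.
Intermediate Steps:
w = √1342 (w = √(586 - 1*(-756)) = √(586 + 756) = √1342 ≈ 36.633)
(-33)²*w - 1223 = (-33)²*√1342 - 1223 = 1089*√1342 - 1223 = -1223 + 1089*√1342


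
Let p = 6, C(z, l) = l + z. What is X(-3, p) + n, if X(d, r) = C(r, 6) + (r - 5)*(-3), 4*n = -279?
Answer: -243/4 ≈ -60.750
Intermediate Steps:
n = -279/4 (n = (¼)*(-279) = -279/4 ≈ -69.750)
X(d, r) = 21 - 2*r (X(d, r) = (6 + r) + (r - 5)*(-3) = (6 + r) + (-5 + r)*(-3) = (6 + r) + (15 - 3*r) = 21 - 2*r)
X(-3, p) + n = (21 - 2*6) - 279/4 = (21 - 12) - 279/4 = 9 - 279/4 = -243/4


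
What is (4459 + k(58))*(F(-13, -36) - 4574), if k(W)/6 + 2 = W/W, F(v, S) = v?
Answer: -20425911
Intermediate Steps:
k(W) = -6 (k(W) = -12 + 6*(W/W) = -12 + 6*1 = -12 + 6 = -6)
(4459 + k(58))*(F(-13, -36) - 4574) = (4459 - 6)*(-13 - 4574) = 4453*(-4587) = -20425911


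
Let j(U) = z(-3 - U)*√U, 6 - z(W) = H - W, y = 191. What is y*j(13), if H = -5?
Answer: -955*√13 ≈ -3443.3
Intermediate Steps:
z(W) = 11 + W (z(W) = 6 - (-5 - W) = 6 + (5 + W) = 11 + W)
j(U) = √U*(8 - U) (j(U) = (11 + (-3 - U))*√U = (8 - U)*√U = √U*(8 - U))
y*j(13) = 191*(√13*(8 - 1*13)) = 191*(√13*(8 - 13)) = 191*(√13*(-5)) = 191*(-5*√13) = -955*√13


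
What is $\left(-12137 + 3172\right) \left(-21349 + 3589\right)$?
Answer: $159218400$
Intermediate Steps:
$\left(-12137 + 3172\right) \left(-21349 + 3589\right) = \left(-8965\right) \left(-17760\right) = 159218400$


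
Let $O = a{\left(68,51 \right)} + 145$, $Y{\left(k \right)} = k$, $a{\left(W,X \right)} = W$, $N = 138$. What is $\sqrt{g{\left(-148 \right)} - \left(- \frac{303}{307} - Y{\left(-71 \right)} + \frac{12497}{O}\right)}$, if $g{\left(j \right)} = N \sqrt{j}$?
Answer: $\frac{\sqrt{-550252252191 + 1180171275156 i \sqrt{37}}}{65391} \approx 27.884 + 30.104 i$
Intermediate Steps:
$g{\left(j \right)} = 138 \sqrt{j}$
$O = 213$ ($O = 68 + 145 = 213$)
$\sqrt{g{\left(-148 \right)} - \left(- \frac{303}{307} - Y{\left(-71 \right)} + \frac{12497}{O}\right)} = \sqrt{138 \sqrt{-148} - \frac{8414801}{65391}} = \sqrt{138 \cdot 2 i \sqrt{37} - \frac{8414801}{65391}} = \sqrt{276 i \sqrt{37} + \left(\left(- \frac{12497}{213} + \frac{303}{307}\right) - 71\right)} = \sqrt{276 i \sqrt{37} - \frac{8414801}{65391}} = \sqrt{- \frac{8414801}{65391} + 276 i \sqrt{37}}$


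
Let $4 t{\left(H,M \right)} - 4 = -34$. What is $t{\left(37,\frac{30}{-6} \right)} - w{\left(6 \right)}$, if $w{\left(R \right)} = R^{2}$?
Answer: $- \frac{87}{2} \approx -43.5$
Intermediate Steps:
$t{\left(H,M \right)} = - \frac{15}{2}$ ($t{\left(H,M \right)} = 1 + \frac{1}{4} \left(-34\right) = 1 - \frac{17}{2} = - \frac{15}{2}$)
$t{\left(37,\frac{30}{-6} \right)} - w{\left(6 \right)} = - \frac{15}{2} - 6^{2} = - \frac{15}{2} - 36 = - \frac{87}{2}$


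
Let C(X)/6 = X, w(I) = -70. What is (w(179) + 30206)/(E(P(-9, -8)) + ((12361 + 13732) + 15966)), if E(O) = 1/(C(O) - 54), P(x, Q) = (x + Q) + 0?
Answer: 4701216/6561203 ≈ 0.71652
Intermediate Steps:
C(X) = 6*X
P(x, Q) = Q + x (P(x, Q) = (Q + x) + 0 = Q + x)
E(O) = 1/(-54 + 6*O) (E(O) = 1/(6*O - 54) = 1/(-54 + 6*O))
(w(179) + 30206)/(E(P(-9, -8)) + ((12361 + 13732) + 15966)) = (-70 + 30206)/(1/(6*(-9 + (-8 - 9))) + ((12361 + 13732) + 15966)) = 30136/(1/(6*(-9 - 17)) + (26093 + 15966)) = 30136/((⅙)/(-26) + 42059) = 30136/((⅙)*(-1/26) + 42059) = 30136/(-1/156 + 42059) = 30136/(6561203/156) = 30136*(156/6561203) = 4701216/6561203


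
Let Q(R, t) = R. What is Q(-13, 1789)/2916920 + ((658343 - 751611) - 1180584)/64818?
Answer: -1857862609237/94534460280 ≈ -19.653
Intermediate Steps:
Q(-13, 1789)/2916920 + ((658343 - 751611) - 1180584)/64818 = -13/2916920 + ((658343 - 751611) - 1180584)/64818 = -13*1/2916920 + (-93268 - 1180584)*(1/64818) = -13/2916920 - 1273852*1/64818 = -13/2916920 - 636926/32409 = -1857862609237/94534460280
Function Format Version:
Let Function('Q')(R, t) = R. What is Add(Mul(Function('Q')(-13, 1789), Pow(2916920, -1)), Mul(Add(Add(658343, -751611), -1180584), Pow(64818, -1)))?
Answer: Rational(-1857862609237, 94534460280) ≈ -19.653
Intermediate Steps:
Add(Mul(Function('Q')(-13, 1789), Pow(2916920, -1)), Mul(Add(Add(658343, -751611), -1180584), Pow(64818, -1))) = Add(Mul(-13, Pow(2916920, -1)), Mul(Add(Add(658343, -751611), -1180584), Pow(64818, -1))) = Add(Mul(-13, Rational(1, 2916920)), Mul(Add(-93268, -1180584), Rational(1, 64818))) = Add(Rational(-13, 2916920), Mul(-1273852, Rational(1, 64818))) = Add(Rational(-13, 2916920), Rational(-636926, 32409)) = Rational(-1857862609237, 94534460280)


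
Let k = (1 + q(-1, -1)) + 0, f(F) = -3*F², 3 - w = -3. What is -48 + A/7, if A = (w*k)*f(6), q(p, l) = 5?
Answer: -4224/7 ≈ -603.43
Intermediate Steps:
w = 6 (w = 3 - 1*(-3) = 3 + 3 = 6)
k = 6 (k = (1 + 5) + 0 = 6 + 0 = 6)
A = -3888 (A = (6*6)*(-3*6²) = 36*(-3*36) = 36*(-108) = -3888)
-48 + A/7 = -48 - 3888/7 = -4224/7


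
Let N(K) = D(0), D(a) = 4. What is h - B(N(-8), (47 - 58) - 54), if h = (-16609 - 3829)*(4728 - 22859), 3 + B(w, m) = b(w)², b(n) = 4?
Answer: 370561365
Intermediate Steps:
N(K) = 4
B(w, m) = 13 (B(w, m) = -3 + 4² = -3 + 16 = 13)
h = 370561378 (h = -20438*(-18131) = 370561378)
h - B(N(-8), (47 - 58) - 54) = 370561378 - 1*13 = 370561378 - 13 = 370561365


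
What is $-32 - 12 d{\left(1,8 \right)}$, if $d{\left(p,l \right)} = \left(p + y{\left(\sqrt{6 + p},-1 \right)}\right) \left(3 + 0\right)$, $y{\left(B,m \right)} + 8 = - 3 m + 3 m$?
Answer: $220$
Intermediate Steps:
$y{\left(B,m \right)} = -8$ ($y{\left(B,m \right)} = -8 + \left(- 3 m + 3 m\right) = -8 + 0 = -8$)
$d{\left(p,l \right)} = -24 + 3 p$ ($d{\left(p,l \right)} = \left(p - 8\right) \left(3 + 0\right) = \left(-8 + p\right) 3 = -24 + 3 p$)
$-32 - 12 d{\left(1,8 \right)} = -32 - 12 \left(-24 + 3 \cdot 1\right) = -32 - 12 \left(-24 + 3\right) = -32 - -252 = -32 + 252 = 220$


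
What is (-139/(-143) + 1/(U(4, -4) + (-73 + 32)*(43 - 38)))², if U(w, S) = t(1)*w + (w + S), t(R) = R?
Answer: 772617616/826160049 ≈ 0.93519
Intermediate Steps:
U(w, S) = S + 2*w (U(w, S) = 1*w + (w + S) = w + (S + w) = S + 2*w)
(-139/(-143) + 1/(U(4, -4) + (-73 + 32)*(43 - 38)))² = (-139/(-143) + 1/((-4 + 2*4) + (-73 + 32)*(43 - 38)))² = (-139*(-1/143) + 1/((-4 + 8) - 41*5))² = (139/143 + 1/(4 - 205))² = (139/143 + 1/(-201))² = (139/143 - 1/201)² = (27796/28743)² = 772617616/826160049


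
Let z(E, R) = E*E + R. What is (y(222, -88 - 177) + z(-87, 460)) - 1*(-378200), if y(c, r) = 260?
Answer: 386489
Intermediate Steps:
z(E, R) = R + E² (z(E, R) = E² + R = R + E²)
(y(222, -88 - 177) + z(-87, 460)) - 1*(-378200) = (260 + (460 + (-87)²)) - 1*(-378200) = (260 + (460 + 7569)) + 378200 = (260 + 8029) + 378200 = 8289 + 378200 = 386489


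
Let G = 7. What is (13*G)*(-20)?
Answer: -1820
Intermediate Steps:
(13*G)*(-20) = (13*7)*(-20) = 91*(-20) = -1820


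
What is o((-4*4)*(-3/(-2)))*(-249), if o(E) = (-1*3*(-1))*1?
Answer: -747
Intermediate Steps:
o(E) = 3 (o(E) = -3*(-1)*1 = 3*1 = 3)
o((-4*4)*(-3/(-2)))*(-249) = 3*(-249) = -747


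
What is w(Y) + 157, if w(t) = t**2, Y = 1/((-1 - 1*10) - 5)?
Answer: 40193/256 ≈ 157.00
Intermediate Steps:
Y = -1/16 (Y = 1/((-1 - 10) - 5) = 1/(-11 - 5) = 1/(-16) = -1/16 ≈ -0.062500)
w(Y) + 157 = (-1/16)**2 + 157 = 1/256 + 157 = 40193/256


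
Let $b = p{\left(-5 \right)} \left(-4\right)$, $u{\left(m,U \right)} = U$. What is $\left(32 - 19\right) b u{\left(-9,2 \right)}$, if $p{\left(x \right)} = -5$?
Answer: $520$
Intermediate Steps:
$b = 20$ ($b = \left(-5\right) \left(-4\right) = 20$)
$\left(32 - 19\right) b u{\left(-9,2 \right)} = \left(32 - 19\right) 20 \cdot 2 = 13 \cdot 20 \cdot 2 = 260 \cdot 2 = 520$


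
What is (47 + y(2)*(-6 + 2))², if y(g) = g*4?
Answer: 225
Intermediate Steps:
y(g) = 4*g
(47 + y(2)*(-6 + 2))² = (47 + (4*2)*(-6 + 2))² = (47 + 8*(-4))² = (47 - 32)² = 15² = 225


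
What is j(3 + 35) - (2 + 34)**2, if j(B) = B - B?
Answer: -1296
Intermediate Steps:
j(B) = 0
j(3 + 35) - (2 + 34)**2 = 0 - (2 + 34)**2 = 0 - 1*36**2 = 0 - 1*1296 = 0 - 1296 = -1296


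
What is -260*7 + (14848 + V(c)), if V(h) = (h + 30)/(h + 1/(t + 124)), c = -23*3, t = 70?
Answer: 174387346/13385 ≈ 13029.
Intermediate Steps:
c = -69
V(h) = (30 + h)/(1/194 + h) (V(h) = (h + 30)/(h + 1/(70 + 124)) = (30 + h)/(h + 1/194) = (30 + h)/(1/194 + h))
-260*7 + (14848 + V(c)) = -260*7 + (14848 + 194*(30 - 69)/(1 + 194*(-69))) = -1820 + (14848 + 194*(-39)/(1 - 13386)) = -1820 + (14848 + 194*(-39)/(-13385)) = -1820 + (14848 + 194*(-1/13385)*(-39)) = -1820 + (14848 + 7566/13385) = -1820 + 198748046/13385 = 174387346/13385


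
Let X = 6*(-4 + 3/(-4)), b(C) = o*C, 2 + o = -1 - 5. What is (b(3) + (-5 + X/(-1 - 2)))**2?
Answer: 1521/4 ≈ 380.25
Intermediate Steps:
o = -8 (o = -2 + (-1 - 5) = -2 - 6 = -8)
b(C) = -8*C
X = -57/2 (X = 6*(-4 + 3*(-1/4)) = 6*(-4 - 3/4) = 6*(-19/4) = -57/2 ≈ -28.500)
(b(3) + (-5 + X/(-1 - 2)))**2 = (-8*3 + (-5 - 57/2/(-1 - 2)))**2 = (-24 + (-5 - 57/2/(-3)))**2 = (-24 + (-5 - 1/3*(-57/2)))**2 = (-24 + (-5 + 19/2))**2 = (-24 + 9/2)**2 = (-39/2)**2 = 1521/4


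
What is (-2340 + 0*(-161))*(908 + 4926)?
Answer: -13651560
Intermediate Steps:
(-2340 + 0*(-161))*(908 + 4926) = (-2340 + 0)*5834 = -2340*5834 = -13651560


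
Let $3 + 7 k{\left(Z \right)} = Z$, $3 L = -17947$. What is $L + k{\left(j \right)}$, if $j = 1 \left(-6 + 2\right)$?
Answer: $- \frac{17950}{3} \approx -5983.3$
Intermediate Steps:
$L = - \frac{17947}{3}$ ($L = \frac{1}{3} \left(-17947\right) = - \frac{17947}{3} \approx -5982.3$)
$j = -4$ ($j = 1 \left(-4\right) = -4$)
$k{\left(Z \right)} = - \frac{3}{7} + \frac{Z}{7}$
$L + k{\left(j \right)} = - \frac{17947}{3} + \left(- \frac{3}{7} + \frac{1}{7} \left(-4\right)\right) = - \frac{17947}{3} - 1 = - \frac{17950}{3}$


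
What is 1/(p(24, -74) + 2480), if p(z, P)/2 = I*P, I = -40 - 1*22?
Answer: 1/11656 ≈ 8.5793e-5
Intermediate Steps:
I = -62 (I = -40 - 22 = -62)
p(z, P) = -124*P (p(z, P) = 2*(-62*P) = -124*P)
1/(p(24, -74) + 2480) = 1/(-124*(-74) + 2480) = 1/(9176 + 2480) = 1/11656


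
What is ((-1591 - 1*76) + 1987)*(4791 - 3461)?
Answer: 425600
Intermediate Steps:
((-1591 - 1*76) + 1987)*(4791 - 3461) = ((-1591 - 76) + 1987)*1330 = (-1667 + 1987)*1330 = 320*1330 = 425600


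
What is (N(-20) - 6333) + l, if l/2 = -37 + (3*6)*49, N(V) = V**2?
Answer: -4243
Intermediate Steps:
l = 1690 (l = 2*(-37 + (3*6)*49) = 2*(-37 + 18*49) = 2*(-37 + 882) = 2*845 = 1690)
(N(-20) - 6333) + l = ((-20)**2 - 6333) + 1690 = (400 - 6333) + 1690 = -5933 + 1690 = -4243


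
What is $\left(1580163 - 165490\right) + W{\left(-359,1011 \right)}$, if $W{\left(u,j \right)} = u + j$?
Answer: $1415325$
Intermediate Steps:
$W{\left(u,j \right)} = j + u$
$\left(1580163 - 165490\right) + W{\left(-359,1011 \right)} = \left(1580163 - 165490\right) + \left(1011 - 359\right) = 1414673 + 652 = 1415325$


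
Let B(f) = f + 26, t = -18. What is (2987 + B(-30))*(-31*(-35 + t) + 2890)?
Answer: 13521939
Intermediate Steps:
B(f) = 26 + f
(2987 + B(-30))*(-31*(-35 + t) + 2890) = (2987 + (26 - 30))*(-31*(-35 - 18) + 2890) = (2987 - 4)*(-31*(-53) + 2890) = 2983*(1643 + 2890) = 2983*4533 = 13521939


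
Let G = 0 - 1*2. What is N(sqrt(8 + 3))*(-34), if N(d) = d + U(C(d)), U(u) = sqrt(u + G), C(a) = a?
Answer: -34*sqrt(11) - 34*sqrt(-2 + sqrt(11)) ≈ -151.78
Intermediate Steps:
G = -2 (G = 0 - 2 = -2)
U(u) = sqrt(-2 + u) (U(u) = sqrt(u - 2) = sqrt(-2 + u))
N(d) = d + sqrt(-2 + d)
N(sqrt(8 + 3))*(-34) = (sqrt(8 + 3) + sqrt(-2 + sqrt(8 + 3)))*(-34) = (sqrt(11) + sqrt(-2 + sqrt(11)))*(-34) = -34*sqrt(11) - 34*sqrt(-2 + sqrt(11))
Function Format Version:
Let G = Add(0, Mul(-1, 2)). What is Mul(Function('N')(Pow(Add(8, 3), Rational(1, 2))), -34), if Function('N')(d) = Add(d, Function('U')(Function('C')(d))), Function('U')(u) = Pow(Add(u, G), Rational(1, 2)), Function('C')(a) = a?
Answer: Add(Mul(-34, Pow(11, Rational(1, 2))), Mul(-34, Pow(Add(-2, Pow(11, Rational(1, 2))), Rational(1, 2)))) ≈ -151.78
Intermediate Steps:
G = -2 (G = Add(0, -2) = -2)
Function('U')(u) = Pow(Add(-2, u), Rational(1, 2)) (Function('U')(u) = Pow(Add(u, -2), Rational(1, 2)) = Pow(Add(-2, u), Rational(1, 2)))
Function('N')(d) = Add(d, Pow(Add(-2, d), Rational(1, 2)))
Mul(Function('N')(Pow(Add(8, 3), Rational(1, 2))), -34) = Mul(Add(Pow(Add(8, 3), Rational(1, 2)), Pow(Add(-2, Pow(Add(8, 3), Rational(1, 2))), Rational(1, 2))), -34) = Mul(Add(Pow(11, Rational(1, 2)), Pow(Add(-2, Pow(11, Rational(1, 2))), Rational(1, 2))), -34) = Add(Mul(-34, Pow(11, Rational(1, 2))), Mul(-34, Pow(Add(-2, Pow(11, Rational(1, 2))), Rational(1, 2))))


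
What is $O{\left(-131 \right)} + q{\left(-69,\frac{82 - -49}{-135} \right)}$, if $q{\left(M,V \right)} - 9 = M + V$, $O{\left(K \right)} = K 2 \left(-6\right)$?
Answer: $\frac{203989}{135} \approx 1511.0$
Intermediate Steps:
$O{\left(K \right)} = - 12 K$ ($O{\left(K \right)} = 2 K \left(-6\right) = - 12 K$)
$q{\left(M,V \right)} = 9 + M + V$ ($q{\left(M,V \right)} = 9 + \left(M + V\right) = 9 + M + V$)
$O{\left(-131 \right)} + q{\left(-69,\frac{82 - -49}{-135} \right)} = \left(-12\right) \left(-131\right) + \left(9 - 69 + \frac{82 - -49}{-135}\right) = 1572 + \left(9 - 69 + \left(82 + 49\right) \left(- \frac{1}{135}\right)\right) = 1572 + \left(9 - 69 + 131 \left(- \frac{1}{135}\right)\right) = 1572 - \frac{8231}{135} = \frac{203989}{135}$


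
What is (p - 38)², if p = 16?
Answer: 484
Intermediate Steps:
(p - 38)² = (16 - 38)² = (-22)² = 484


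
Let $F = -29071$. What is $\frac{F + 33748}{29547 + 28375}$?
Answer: $\frac{4677}{57922} \approx 0.080747$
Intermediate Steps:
$\frac{F + 33748}{29547 + 28375} = \frac{-29071 + 33748}{29547 + 28375} = \frac{4677}{57922}$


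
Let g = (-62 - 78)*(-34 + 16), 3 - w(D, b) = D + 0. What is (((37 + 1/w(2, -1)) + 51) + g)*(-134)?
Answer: -349606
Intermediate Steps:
w(D, b) = 3 - D (w(D, b) = 3 - (D + 0) = 3 - D)
g = 2520 (g = -140*(-18) = 2520)
(((37 + 1/w(2, -1)) + 51) + g)*(-134) = (((37 + 1/(3 - 1*2)) + 51) + 2520)*(-134) = (((37 + 1/(3 - 2)) + 51) + 2520)*(-134) = (((37 + 1/1) + 51) + 2520)*(-134) = (((37 + 1) + 51) + 2520)*(-134) = ((38 + 51) + 2520)*(-134) = (89 + 2520)*(-134) = 2609*(-134) = -349606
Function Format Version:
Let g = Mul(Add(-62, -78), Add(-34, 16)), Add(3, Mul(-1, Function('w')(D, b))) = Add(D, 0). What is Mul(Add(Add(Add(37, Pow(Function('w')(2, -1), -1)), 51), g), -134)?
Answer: -349606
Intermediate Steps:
Function('w')(D, b) = Add(3, Mul(-1, D)) (Function('w')(D, b) = Add(3, Mul(-1, Add(D, 0))) = Add(3, Mul(-1, D)))
g = 2520 (g = Mul(-140, -18) = 2520)
Mul(Add(Add(Add(37, Pow(Function('w')(2, -1), -1)), 51), g), -134) = Mul(Add(Add(Add(37, Pow(Add(3, Mul(-1, 2)), -1)), 51), 2520), -134) = Mul(Add(Add(Add(37, Pow(Add(3, -2), -1)), 51), 2520), -134) = Mul(Add(Add(Add(37, Pow(1, -1)), 51), 2520), -134) = Mul(Add(Add(Add(37, 1), 51), 2520), -134) = Mul(Add(Add(38, 51), 2520), -134) = Mul(Add(89, 2520), -134) = Mul(2609, -134) = -349606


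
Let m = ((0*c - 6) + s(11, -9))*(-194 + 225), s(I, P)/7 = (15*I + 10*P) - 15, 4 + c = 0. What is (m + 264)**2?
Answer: 171557604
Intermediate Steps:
c = -4 (c = -4 + 0 = -4)
s(I, P) = -105 + 70*P + 105*I (s(I, P) = 7*((15*I + 10*P) - 15) = 7*((10*P + 15*I) - 15) = 7*(-15 + 10*P + 15*I) = -105 + 70*P + 105*I)
m = 12834 (m = ((0*(-4) - 6) + (-105 + 70*(-9) + 105*11))*(-194 + 225) = ((0 - 6) + (-105 - 630 + 1155))*31 = (-6 + 420)*31 = 414*31 = 12834)
(m + 264)**2 = (12834 + 264)**2 = 13098**2 = 171557604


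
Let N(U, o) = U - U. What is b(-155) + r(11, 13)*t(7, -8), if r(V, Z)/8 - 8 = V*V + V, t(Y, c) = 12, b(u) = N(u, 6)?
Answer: 13440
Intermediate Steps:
N(U, o) = 0
b(u) = 0
r(V, Z) = 64 + 8*V + 8*V² (r(V, Z) = 64 + 8*(V*V + V) = 64 + 8*(V² + V) = 64 + 8*(V + V²) = 64 + (8*V + 8*V²) = 64 + 8*V + 8*V²)
b(-155) + r(11, 13)*t(7, -8) = 0 + (64 + 8*11 + 8*11²)*12 = 0 + (64 + 88 + 8*121)*12 = 0 + (64 + 88 + 968)*12 = 0 + 1120*12 = 0 + 13440 = 13440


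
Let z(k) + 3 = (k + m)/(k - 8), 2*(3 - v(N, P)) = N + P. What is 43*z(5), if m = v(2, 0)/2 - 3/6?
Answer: -1247/6 ≈ -207.83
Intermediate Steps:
v(N, P) = 3 - N/2 - P/2 (v(N, P) = 3 - (N + P)/2 = 3 + (-N/2 - P/2) = 3 - N/2 - P/2)
m = 1/2 (m = (3 - 1/2*2 - 1/2*0)/2 - 3/6 = (3 - 1 + 0)*(1/2) - 3*1/6 = 2*(1/2) - 1/2 = 1 - 1/2 = 1/2 ≈ 0.50000)
z(k) = -3 + (1/2 + k)/(-8 + k) (z(k) = -3 + (k + 1/2)/(k - 8) = -3 + (1/2 + k)/(-8 + k))
43*z(5) = 43*((49 - 4*5)/(2*(-8 + 5))) = 43*((1/2)*(49 - 20)/(-3)) = 43*((1/2)*(-1/3)*29) = 43*(-29/6) = -1247/6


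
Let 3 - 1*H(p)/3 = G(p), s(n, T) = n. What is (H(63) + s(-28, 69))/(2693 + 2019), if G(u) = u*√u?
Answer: -1/248 - 567*√7/4712 ≈ -0.32240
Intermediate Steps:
G(u) = u^(3/2)
H(p) = 9 - 3*p^(3/2)
(H(63) + s(-28, 69))/(2693 + 2019) = ((9 - 567*√7) - 28)/(2693 + 2019) = ((9 - 567*√7) - 28)/4712 = ((9 - 567*√7) - 28)*(1/4712) = (-19 - 567*√7)*(1/4712) = -1/248 - 567*√7/4712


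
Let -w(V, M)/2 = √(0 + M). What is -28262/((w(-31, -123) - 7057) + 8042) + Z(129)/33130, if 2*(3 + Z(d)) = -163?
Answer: -1844714569373/64319708420 - 56524*I*√123/970717 ≈ -28.68 - 0.64579*I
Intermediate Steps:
Z(d) = -169/2 (Z(d) = -3 + (½)*(-163) = -3 - 163/2 = -169/2)
w(V, M) = -2*√M (w(V, M) = -2*√(0 + M) = -2*√M)
-28262/((w(-31, -123) - 7057) + 8042) + Z(129)/33130 = -28262/((-2*I*√123 - 7057) + 8042) - 169/2/33130 = -28262/((-2*I*√123 - 7057) + 8042) - 169/2*1/33130 = -28262/((-2*I*√123 - 7057) + 8042) - 169/66260 = -28262/((-7057 - 2*I*√123) + 8042) - 169/66260 = -28262/(985 - 2*I*√123) - 169/66260 = -169/66260 - 28262/(985 - 2*I*√123)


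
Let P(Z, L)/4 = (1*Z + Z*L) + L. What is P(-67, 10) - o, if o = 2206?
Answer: -5114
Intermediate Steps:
P(Z, L) = 4*L + 4*Z + 4*L*Z (P(Z, L) = 4*((1*Z + Z*L) + L) = 4*((Z + L*Z) + L) = 4*(L + Z + L*Z) = 4*L + 4*Z + 4*L*Z)
P(-67, 10) - o = (4*10 + 4*(-67) + 4*10*(-67)) - 1*2206 = (40 - 268 - 2680) - 2206 = -2908 - 2206 = -5114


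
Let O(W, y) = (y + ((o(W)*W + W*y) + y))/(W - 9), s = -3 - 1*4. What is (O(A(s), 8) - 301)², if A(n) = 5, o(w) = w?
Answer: 1651225/16 ≈ 1.0320e+5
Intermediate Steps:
s = -7 (s = -3 - 4 = -7)
O(W, y) = (W² + 2*y + W*y)/(-9 + W) (O(W, y) = (y + ((W*W + W*y) + y))/(W - 9) = (y + ((W² + W*y) + y))/(-9 + W) = (y + (y + W² + W*y))/(-9 + W) = (W² + 2*y + W*y)/(-9 + W))
(O(A(s), 8) - 301)² = ((5² + 2*8 + 5*8)/(-9 + 5) - 301)² = ((25 + 16 + 40)/(-4) - 301)² = (-¼*81 - 301)² = (-81/4 - 301)² = (-1285/4)² = 1651225/16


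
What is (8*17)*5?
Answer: 680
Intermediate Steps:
(8*17)*5 = 136*5 = 680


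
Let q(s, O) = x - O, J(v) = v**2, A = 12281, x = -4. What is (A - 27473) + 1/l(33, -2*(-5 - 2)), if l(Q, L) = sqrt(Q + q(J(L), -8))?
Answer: -15192 + sqrt(37)/37 ≈ -15192.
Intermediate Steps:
q(s, O) = -4 - O
l(Q, L) = sqrt(4 + Q) (l(Q, L) = sqrt(Q + (-4 - 1*(-8))) = sqrt(Q + (-4 + 8)) = sqrt(Q + 4) = sqrt(4 + Q))
(A - 27473) + 1/l(33, -2*(-5 - 2)) = (12281 - 27473) + 1/(sqrt(4 + 33)) = -15192 + 1/(sqrt(37)) = -15192 + sqrt(37)/37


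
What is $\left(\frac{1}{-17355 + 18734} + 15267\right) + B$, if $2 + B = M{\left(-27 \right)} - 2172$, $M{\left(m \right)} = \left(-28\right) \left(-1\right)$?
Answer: $\frac{18093860}{1379} \approx 13121.0$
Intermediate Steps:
$M{\left(m \right)} = 28$
$B = -2146$ ($B = -2 + \left(28 - 2172\right) = -2 - 2144 = -2146$)
$\left(\frac{1}{-17355 + 18734} + 15267\right) + B = \left(\frac{1}{-17355 + 18734} + 15267\right) - 2146 = \left(\frac{1}{1379} + 15267\right) - 2146 = \frac{21053194}{1379} - 2146 = \frac{18093860}{1379}$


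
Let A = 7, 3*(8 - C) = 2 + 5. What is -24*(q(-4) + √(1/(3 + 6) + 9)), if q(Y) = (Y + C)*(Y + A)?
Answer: -120 - 8*√82 ≈ -192.44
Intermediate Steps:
C = 17/3 (C = 8 - (2 + 5)/3 = 8 - ⅓*7 = 8 - 7/3 = 17/3 ≈ 5.6667)
q(Y) = (7 + Y)*(17/3 + Y) (q(Y) = (Y + 17/3)*(Y + 7) = (17/3 + Y)*(7 + Y) = (7 + Y)*(17/3 + Y))
-24*(q(-4) + √(1/(3 + 6) + 9)) = -24*((119/3 + (-4)² + (38/3)*(-4)) + √(1/(3 + 6) + 9)) = -24*((119/3 + 16 - 152/3) + √(1/9 + 9)) = -24*(5 + √(⅑ + 9)) = -24*(5 + √(82/9)) = -24*(5 + √82/3) = -120 - 8*√82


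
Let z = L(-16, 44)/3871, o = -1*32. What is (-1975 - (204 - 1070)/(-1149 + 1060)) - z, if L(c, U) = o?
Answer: -683774463/344519 ≈ -1984.7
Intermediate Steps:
o = -32
L(c, U) = -32
z = -32/3871 ≈ -0.0082666
(-1975 - (204 - 1070)/(-1149 + 1060)) - z = (-1975 - (204 - 1070)/(-1149 + 1060)) - 1*(-32/3871) = (-1975 - (-866)/(-89)) + 32/3871 = (-1975 - (-866)*(-1)/89) + 32/3871 = (-1975 - 1*866/89) + 32/3871 = (-1975 - 866/89) + 32/3871 = -176641/89 + 32/3871 = -683774463/344519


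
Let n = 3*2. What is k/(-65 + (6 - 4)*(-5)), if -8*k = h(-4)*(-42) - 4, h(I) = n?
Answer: -32/75 ≈ -0.42667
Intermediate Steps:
n = 6
h(I) = 6
k = 32 (k = -(6*(-42) - 4)/8 = -(-252 - 4)/8 = -⅛*(-256) = 32)
k/(-65 + (6 - 4)*(-5)) = 32/(-65 + (6 - 4)*(-5)) = 32/(-65 + 2*(-5)) = 32/(-65 - 10) = 32/(-75) = -1/75*32 = -32/75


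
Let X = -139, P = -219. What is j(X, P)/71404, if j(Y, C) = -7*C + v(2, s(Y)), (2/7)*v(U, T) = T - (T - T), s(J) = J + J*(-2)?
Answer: 4039/142808 ≈ 0.028283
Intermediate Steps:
s(J) = -J (s(J) = J - 2*J = -J)
v(U, T) = 7*T/2 (v(U, T) = 7*(T - (T - T))/2 = 7*(T - 1*0)/2 = 7*(T + 0)/2 = 7*T/2)
j(Y, C) = -7*C - 7*Y/2 (j(Y, C) = -7*C + 7*(-Y)/2 = -7*C - 7*Y/2)
j(X, P)/71404 = (-7*(-219) - 7/2*(-139))/71404 = (1533 + 973/2)*(1/71404) = (4039/2)*(1/71404) = 4039/142808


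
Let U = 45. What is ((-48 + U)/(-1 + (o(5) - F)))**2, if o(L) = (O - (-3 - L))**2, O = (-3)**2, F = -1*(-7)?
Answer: 9/78961 ≈ 0.00011398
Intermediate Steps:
F = 7
O = 9
o(L) = (12 + L)**2 (o(L) = (9 - (-3 - L))**2 = (9 + (3 + L))**2 = (12 + L)**2)
((-48 + U)/(-1 + (o(5) - F)))**2 = ((-48 + 45)/(-1 + ((12 + 5)**2 - 1*7)))**2 = (-3/(-1 + (17**2 - 7)))**2 = (-3/(-1 + (289 - 7)))**2 = (-3/(-1 + 282))**2 = (-3/281)**2 = 9/78961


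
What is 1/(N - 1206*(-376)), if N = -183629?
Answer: 1/269827 ≈ 3.7061e-6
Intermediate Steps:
1/(N - 1206*(-376)) = 1/(-183629 - 1206*(-376)) = 1/(-183629 + 453456) = 1/269827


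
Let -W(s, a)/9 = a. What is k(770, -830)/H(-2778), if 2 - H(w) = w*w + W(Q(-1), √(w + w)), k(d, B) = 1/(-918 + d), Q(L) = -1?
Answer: I/(296*(9*√1389 + 3858641*I)) ≈ 8.7554e-10 + 7.6108e-14*I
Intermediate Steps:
W(s, a) = -9*a
H(w) = 2 - w² + 9*√2*√w (H(w) = 2 - (w*w - 9*√(w + w)) = 2 - (w² - 9*√2*√w) = 2 + (-w² + 9*√2*√w) = 2 - w² + 9*√2*√w)
k(770, -830)/H(-2778) = 1/((-918 + 770)*(2 - 1*(-2778)² + 9*√2*√(-2778))) = 1/((-148)*(2 - 1*7717284 + 9*√2*(I*√2778))) = -1/(148*(2 - 7717284 + 18*I*√1389)) = -1/(148*(-7717282 + 18*I*√1389))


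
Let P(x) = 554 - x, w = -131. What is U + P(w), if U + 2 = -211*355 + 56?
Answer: -74166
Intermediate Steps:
U = -74851 (U = -2 + (-211*355 + 56) = -2 + (-74905 + 56) = -2 - 74849 = -74851)
U + P(w) = -74851 + (554 - 1*(-131)) = -74851 + (554 + 131) = -74851 + 685 = -74166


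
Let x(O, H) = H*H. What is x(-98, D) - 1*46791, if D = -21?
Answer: -46350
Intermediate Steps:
x(O, H) = H²
x(-98, D) - 1*46791 = (-21)² - 1*46791 = 441 - 46791 = -46350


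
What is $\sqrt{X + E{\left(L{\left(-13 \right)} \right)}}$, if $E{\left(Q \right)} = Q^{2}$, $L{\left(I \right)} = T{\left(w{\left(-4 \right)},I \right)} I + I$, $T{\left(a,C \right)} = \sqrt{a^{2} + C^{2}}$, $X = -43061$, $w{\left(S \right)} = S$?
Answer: $\sqrt{-11627 + 338 \sqrt{185}} \approx 83.843 i$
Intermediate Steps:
$T{\left(a,C \right)} = \sqrt{C^{2} + a^{2}}$
$L{\left(I \right)} = I + I \sqrt{16 + I^{2}}$ ($L{\left(I \right)} = \sqrt{I^{2} + \left(-4\right)^{2}} I + I = \sqrt{I^{2} + 16} I + I = \sqrt{16 + I^{2}} I + I = I \sqrt{16 + I^{2}} + I = I + I \sqrt{16 + I^{2}}$)
$\sqrt{X + E{\left(L{\left(-13 \right)} \right)}} = \sqrt{-43061 + \left(- 13 \left(1 + \sqrt{16 + \left(-13\right)^{2}}\right)\right)^{2}} = \sqrt{-43061 + \left(- 13 \left(1 + \sqrt{16 + 169}\right)\right)^{2}} = \sqrt{-43061 + \left(- 13 \left(1 + \sqrt{185}\right)\right)^{2}} = \sqrt{-43061 + \left(-13 - 13 \sqrt{185}\right)^{2}}$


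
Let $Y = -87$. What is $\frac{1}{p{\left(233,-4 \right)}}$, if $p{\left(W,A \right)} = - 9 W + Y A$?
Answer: $- \frac{1}{1749} \approx -0.00057176$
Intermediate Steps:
$p{\left(W,A \right)} = - 87 A - 9 W$ ($p{\left(W,A \right)} = - 9 W - 87 A = - 87 A - 9 W$)
$\frac{1}{p{\left(233,-4 \right)}} = \frac{1}{\left(-87\right) \left(-4\right) - 2097} = \frac{1}{348 - 2097} = \frac{1}{-1749} = - \frac{1}{1749}$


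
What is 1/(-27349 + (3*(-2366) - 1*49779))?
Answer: -1/84226 ≈ -1.1873e-5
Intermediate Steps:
1/(-27349 + (3*(-2366) - 1*49779)) = 1/(-27349 + (-7098 - 49779)) = 1/(-27349 - 56877) = 1/(-84226) = -1/84226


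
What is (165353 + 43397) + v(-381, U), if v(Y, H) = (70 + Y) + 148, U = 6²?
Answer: 208587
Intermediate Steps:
U = 36
v(Y, H) = 218 + Y
(165353 + 43397) + v(-381, U) = (165353 + 43397) + (218 - 381) = 208750 - 163 = 208587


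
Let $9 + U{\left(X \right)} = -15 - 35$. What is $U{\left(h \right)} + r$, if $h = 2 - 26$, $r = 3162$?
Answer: $3103$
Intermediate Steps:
$h = -24$
$U{\left(X \right)} = -59$ ($U{\left(X \right)} = -9 - 50 = -59$)
$U{\left(h \right)} + r = -59 + 3162 = 3103$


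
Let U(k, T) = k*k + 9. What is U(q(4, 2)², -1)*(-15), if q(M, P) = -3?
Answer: -1350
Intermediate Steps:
U(k, T) = 9 + k² (U(k, T) = k² + 9 = 9 + k²)
U(q(4, 2)², -1)*(-15) = (9 + ((-3)²)²)*(-15) = (9 + 9²)*(-15) = (9 + 81)*(-15) = 90*(-15) = -1350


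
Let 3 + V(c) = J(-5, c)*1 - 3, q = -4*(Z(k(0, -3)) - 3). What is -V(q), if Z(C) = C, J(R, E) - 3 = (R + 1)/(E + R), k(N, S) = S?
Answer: 61/19 ≈ 3.2105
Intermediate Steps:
J(R, E) = 3 + (1 + R)/(E + R) (J(R, E) = 3 + (R + 1)/(E + R) = 3 + (1 + R)/(E + R))
q = 24 (q = -4*(-3 - 3) = -4*(-6) = 24)
V(c) = -6 + (-19 + 3*c)/(-5 + c) (V(c) = -3 + (((1 + 3*c + 4*(-5))/(c - 5))*1 - 3) = -3 + (((1 + 3*c - 20)/(-5 + c))*1 - 3) = -3 + (((-19 + 3*c)/(-5 + c))*1 - 3) = -3 + ((-19 + 3*c)/(-5 + c) - 3) = -3 + (-3 + (-19 + 3*c)/(-5 + c)) = -6 + (-19 + 3*c)/(-5 + c))
-V(q) = -(11 - 3*24)/(-5 + 24) = -(11 - 72)/19 = -(-61)/19 = -1*(-61/19) = 61/19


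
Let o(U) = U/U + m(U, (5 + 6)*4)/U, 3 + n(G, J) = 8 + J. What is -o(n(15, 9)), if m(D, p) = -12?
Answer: -⅐ ≈ -0.14286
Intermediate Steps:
n(G, J) = 5 + J (n(G, J) = -3 + (8 + J) = 5 + J)
o(U) = 1 - 12/U (o(U) = U/U - 12/U = 1 - 12/U)
-o(n(15, 9)) = -(-12 + (5 + 9))/(5 + 9) = -(-12 + 14)/14 = -2/14 = -1*⅐ = -⅐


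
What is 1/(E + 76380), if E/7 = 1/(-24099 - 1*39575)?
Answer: 63674/4863420113 ≈ 1.3092e-5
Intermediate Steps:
E = -7/63674 (E = 7/(-24099 - 1*39575) = 7/(-24099 - 39575) = 7/(-63674) = 7*(-1/63674) = -7/63674 ≈ -0.00010993)
1/(E + 76380) = 1/(-7/63674 + 76380) = 1/(4863420113/63674) = 63674/4863420113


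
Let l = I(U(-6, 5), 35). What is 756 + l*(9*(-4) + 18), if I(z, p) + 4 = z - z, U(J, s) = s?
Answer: 828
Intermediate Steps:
I(z, p) = -4 (I(z, p) = -4 + (z - z) = -4 + 0 = -4)
l = -4
756 + l*(9*(-4) + 18) = 756 - 4*(9*(-4) + 18) = 756 - 4*(-36 + 18) = 756 - 4*(-18) = 756 + 72 = 828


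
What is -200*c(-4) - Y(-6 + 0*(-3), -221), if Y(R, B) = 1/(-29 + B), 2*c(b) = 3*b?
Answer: 300001/250 ≈ 1200.0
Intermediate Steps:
c(b) = 3*b/2 (c(b) = (3*b)/2 = 3*b/2)
-200*c(-4) - Y(-6 + 0*(-3), -221) = -300*(-4) - 1/(-29 - 221) = -200*(-6) - 1/(-250) = 1200 - 1*(-1/250) = 1200 + 1/250 = 300001/250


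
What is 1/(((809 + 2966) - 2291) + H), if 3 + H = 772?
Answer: 1/2253 ≈ 0.00044385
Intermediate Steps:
H = 769 (H = -3 + 772 = 769)
1/(((809 + 2966) - 2291) + H) = 1/(((809 + 2966) - 2291) + 769) = 1/((3775 - 2291) + 769) = 1/(1484 + 769) = 1/2253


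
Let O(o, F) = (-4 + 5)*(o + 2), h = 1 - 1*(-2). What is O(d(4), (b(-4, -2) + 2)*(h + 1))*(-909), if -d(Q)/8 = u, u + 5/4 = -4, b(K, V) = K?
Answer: -39996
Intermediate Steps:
u = -21/4 (u = -5/4 - 4 = -21/4 ≈ -5.2500)
d(Q) = 42 (d(Q) = -8*(-21/4) = 42)
h = 3 (h = 1 + 2 = 3)
O(o, F) = 2 + o (O(o, F) = 1*(2 + o) = 2 + o)
O(d(4), (b(-4, -2) + 2)*(h + 1))*(-909) = (2 + 42)*(-909) = 44*(-909) = -39996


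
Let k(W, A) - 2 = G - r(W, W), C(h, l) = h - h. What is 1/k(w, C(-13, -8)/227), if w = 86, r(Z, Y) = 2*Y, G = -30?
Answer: -1/200 ≈ -0.0050000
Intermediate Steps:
C(h, l) = 0
k(W, A) = -28 - 2*W (k(W, A) = 2 + (-30 - 2*W) = -28 - 2*W)
1/k(w, C(-13, -8)/227) = 1/(-28 - 2*86) = 1/(-28 - 172) = 1/(-200) = -1/200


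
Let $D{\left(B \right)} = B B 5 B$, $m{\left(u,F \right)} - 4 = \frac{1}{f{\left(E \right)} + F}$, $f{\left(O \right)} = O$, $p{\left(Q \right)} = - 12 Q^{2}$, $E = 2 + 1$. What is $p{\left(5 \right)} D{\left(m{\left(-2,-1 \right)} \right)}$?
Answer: $- \frac{273375}{2} \approx -1.3669 \cdot 10^{5}$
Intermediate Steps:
$E = 3$
$m{\left(u,F \right)} = 4 + \frac{1}{3 + F}$
$D{\left(B \right)} = 5 B^{3}$ ($D{\left(B \right)} = B 5 B B = B 5 B^{2} = 5 B^{3}$)
$p{\left(5 \right)} D{\left(m{\left(-2,-1 \right)} \right)} = - 12 \cdot 5^{2} \cdot 5 \left(\frac{13 + 4 \left(-1\right)}{3 - 1}\right)^{3} = \left(-12\right) 25 \cdot 5 \left(\frac{13 - 4}{2}\right)^{3} = - 300 \cdot 5 \left(\frac{1}{2} \cdot 9\right)^{3} = - 300 \cdot 5 \left(\frac{9}{2}\right)^{3} = - 300 \cdot 5 \cdot \frac{729}{8} = \left(-300\right) \frac{3645}{8} = - \frac{273375}{2}$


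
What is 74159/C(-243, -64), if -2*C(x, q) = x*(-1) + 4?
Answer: -148318/247 ≈ -600.48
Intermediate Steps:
C(x, q) = -2 + x/2 (C(x, q) = -(x*(-1) + 4)/2 = -(-x + 4)/2 = -(4 - x)/2 = -2 + x/2)
74159/C(-243, -64) = 74159/(-2 + (½)*(-243)) = 74159/(-2 - 243/2) = 74159/(-247/2) = 74159*(-2/247) = -148318/247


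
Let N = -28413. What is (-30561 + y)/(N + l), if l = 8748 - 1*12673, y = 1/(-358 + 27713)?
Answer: 417998077/442302995 ≈ 0.94505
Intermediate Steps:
y = 1/27355 ≈ 3.6556e-5
l = -3925 (l = 8748 - 12673 = -3925)
(-30561 + y)/(N + l) = (-30561 + 1/27355)/(-28413 - 3925) = -835996154/27355/(-32338) = -835996154/27355*(-1/32338) = 417998077/442302995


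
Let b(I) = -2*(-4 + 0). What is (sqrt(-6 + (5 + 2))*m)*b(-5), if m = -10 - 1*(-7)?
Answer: -24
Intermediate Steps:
b(I) = 8 (b(I) = -2*(-4) = 8)
m = -3 (m = -10 + 7 = -3)
(sqrt(-6 + (5 + 2))*m)*b(-5) = (sqrt(-6 + (5 + 2))*(-3))*8 = (sqrt(-6 + 7)*(-3))*8 = (sqrt(1)*(-3))*8 = (1*(-3))*8 = -3*8 = -24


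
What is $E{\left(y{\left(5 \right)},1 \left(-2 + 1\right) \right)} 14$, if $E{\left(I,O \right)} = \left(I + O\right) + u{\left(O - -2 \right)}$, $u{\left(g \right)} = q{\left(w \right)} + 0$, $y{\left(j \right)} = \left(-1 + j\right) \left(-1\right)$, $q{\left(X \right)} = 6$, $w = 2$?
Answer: $14$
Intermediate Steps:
$y{\left(j \right)} = 1 - j$
$u{\left(g \right)} = 6$ ($u{\left(g \right)} = 6 + 0 = 6$)
$E{\left(I,O \right)} = 6 + I + O$ ($E{\left(I,O \right)} = \left(I + O\right) + 6 = 6 + I + O$)
$E{\left(y{\left(5 \right)},1 \left(-2 + 1\right) \right)} 14 = \left(6 + \left(1 - 5\right) + 1 \left(-2 + 1\right)\right) 14 = \left(6 + \left(1 - 5\right) + 1 \left(-1\right)\right) 14 = \left(6 - 4 - 1\right) 14 = 1 \cdot 14 = 14$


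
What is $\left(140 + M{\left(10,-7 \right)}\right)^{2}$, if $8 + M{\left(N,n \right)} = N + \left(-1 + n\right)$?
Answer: $17956$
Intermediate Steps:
$M{\left(N,n \right)} = -9 + N + n$ ($M{\left(N,n \right)} = -8 + \left(N + \left(-1 + n\right)\right) = -8 + \left(-1 + N + n\right) = -9 + N + n$)
$\left(140 + M{\left(10,-7 \right)}\right)^{2} = \left(140 - 6\right)^{2} = 134^{2} = 17956$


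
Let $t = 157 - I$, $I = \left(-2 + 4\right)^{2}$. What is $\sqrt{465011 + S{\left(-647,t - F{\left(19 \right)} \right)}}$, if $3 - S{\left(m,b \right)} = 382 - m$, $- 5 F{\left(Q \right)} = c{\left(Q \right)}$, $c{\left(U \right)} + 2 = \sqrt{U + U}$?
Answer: $\sqrt{463985} \approx 681.16$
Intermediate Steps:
$c{\left(U \right)} = -2 + \sqrt{2} \sqrt{U}$ ($c{\left(U \right)} = -2 + \sqrt{U + U} = -2 + \sqrt{2 U} = -2 + \sqrt{2} \sqrt{U}$)
$I = 4$ ($I = 2^{2} = 4$)
$F{\left(Q \right)} = \frac{2}{5} - \frac{\sqrt{2} \sqrt{Q}}{5}$ ($F{\left(Q \right)} = - \frac{-2 + \sqrt{2} \sqrt{Q}}{5} = \frac{2}{5} - \frac{\sqrt{2} \sqrt{Q}}{5}$)
$t = 153$ ($t = 157 - 4 = 153$)
$S{\left(m,b \right)} = -379 + m$ ($S{\left(m,b \right)} = 3 - \left(382 - m\right) = 3 + \left(-382 + m\right) = -379 + m$)
$\sqrt{465011 + S{\left(-647,t - F{\left(19 \right)} \right)}} = \sqrt{465011 - 1026} = \sqrt{463985}$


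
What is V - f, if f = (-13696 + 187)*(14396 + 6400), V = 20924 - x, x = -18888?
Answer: 280972976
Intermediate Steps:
V = 39812 (V = 20924 - 1*(-18888) = 20924 + 18888 = 39812)
f = -280933164 (f = -13509*20796 = -280933164)
V - f = 39812 - 1*(-280933164) = 39812 + 280933164 = 280972976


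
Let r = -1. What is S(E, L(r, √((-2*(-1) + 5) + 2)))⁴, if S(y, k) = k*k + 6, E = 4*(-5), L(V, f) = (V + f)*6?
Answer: 506250000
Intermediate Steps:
L(V, f) = 6*V + 6*f
E = -20
S(y, k) = 6 + k² (S(y, k) = k² + 6 = 6 + k²)
S(E, L(r, √((-2*(-1) + 5) + 2)))⁴ = (6 + (6*(-1) + 6*√((-2*(-1) + 5) + 2))²)⁴ = (6 + (-6 + 6*√((2 + 5) + 2))²)⁴ = (6 + (-6 + 6*√(7 + 2))²)⁴ = (6 + (-6 + 6*√9)²)⁴ = (6 + (-6 + 6*3)²)⁴ = (6 + (-6 + 18)²)⁴ = (6 + 12²)⁴ = (6 + 144)⁴ = 150⁴ = 506250000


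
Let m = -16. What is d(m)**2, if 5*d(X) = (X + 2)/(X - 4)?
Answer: 49/2500 ≈ 0.019600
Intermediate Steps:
d(X) = (2 + X)/(5*(-4 + X)) (d(X) = ((X + 2)/(X - 4))/5 = ((2 + X)/(-4 + X))/5 = (2 + X)/(5*(-4 + X)))
d(m)**2 = ((2 - 16)/(5*(-4 - 16)))**2 = ((1/5)*(-14)/(-20))**2 = ((1/5)*(-1/20)*(-14))**2 = (7/50)**2 = 49/2500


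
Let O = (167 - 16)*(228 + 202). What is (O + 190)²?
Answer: 4240614400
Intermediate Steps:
O = 64930 (O = 151*430 = 64930)
(O + 190)² = (64930 + 190)² = 65120² = 4240614400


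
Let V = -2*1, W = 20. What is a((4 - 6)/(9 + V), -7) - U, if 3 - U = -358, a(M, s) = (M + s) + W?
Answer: -2438/7 ≈ -348.29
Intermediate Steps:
V = -2
a(M, s) = 20 + M + s (a(M, s) = (M + s) + 20 = 20 + M + s)
U = 361 (U = 3 - 1*(-358) = 3 + 358 = 361)
a((4 - 6)/(9 + V), -7) - U = (20 + (4 - 6)/(9 - 2) - 7) - 1*361 = (20 - 2/7 - 7) - 361 = 89/7 - 361 = -2438/7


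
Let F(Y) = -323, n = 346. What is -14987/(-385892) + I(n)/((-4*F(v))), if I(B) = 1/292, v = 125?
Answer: 1413610365/36395789872 ≈ 0.038840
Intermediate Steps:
I(B) = 1/292
-14987/(-385892) + I(n)/((-4*F(v))) = -14987/(-385892) + 1/(292*((-4*(-323)))) = -14987*(-1/385892) + (1/292)/1292 = 14987/385892 + (1/292)*(1/1292) = 14987/385892 + 1/377264 = 1413610365/36395789872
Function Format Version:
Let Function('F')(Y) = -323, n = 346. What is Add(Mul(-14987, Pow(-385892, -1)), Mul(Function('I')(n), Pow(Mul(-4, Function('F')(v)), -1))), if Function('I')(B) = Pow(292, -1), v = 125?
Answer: Rational(1413610365, 36395789872) ≈ 0.038840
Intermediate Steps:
Function('I')(B) = Rational(1, 292)
Add(Mul(-14987, Pow(-385892, -1)), Mul(Function('I')(n), Pow(Mul(-4, Function('F')(v)), -1))) = Add(Mul(-14987, Pow(-385892, -1)), Mul(Rational(1, 292), Pow(Mul(-4, -323), -1))) = Add(Mul(-14987, Rational(-1, 385892)), Mul(Rational(1, 292), Pow(1292, -1))) = Add(Rational(14987, 385892), Mul(Rational(1, 292), Rational(1, 1292))) = Add(Rational(14987, 385892), Rational(1, 377264)) = Rational(1413610365, 36395789872)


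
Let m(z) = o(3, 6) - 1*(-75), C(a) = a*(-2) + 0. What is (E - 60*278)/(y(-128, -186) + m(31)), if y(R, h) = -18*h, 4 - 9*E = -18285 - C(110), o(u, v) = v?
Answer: -44017/10287 ≈ -4.2789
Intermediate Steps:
C(a) = -2*a (C(a) = -2*a + 0 = -2*a)
E = 6023/3 (E = 4/9 - (-18285 - (-2)*110)/9 = 4/9 - (-18285 - 1*(-220))/9 = 4/9 - (-18285 + 220)/9 = 4/9 - ⅑*(-18065) = 4/9 + 18065/9 = 6023/3 ≈ 2007.7)
m(z) = 81 (m(z) = 6 - 1*(-75) = 6 + 75 = 81)
(E - 60*278)/(y(-128, -186) + m(31)) = (6023/3 - 60*278)/(-18*(-186) + 81) = (6023/3 - 16680)/(3348 + 81) = -44017/3/3429 = -44017/3*1/3429 = -44017/10287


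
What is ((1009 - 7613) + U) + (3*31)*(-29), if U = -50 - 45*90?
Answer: -13401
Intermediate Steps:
U = -4100 (U = -50 - 4050 = -4100)
((1009 - 7613) + U) + (3*31)*(-29) = ((1009 - 7613) - 4100) + (3*31)*(-29) = (-6604 - 4100) + 93*(-29) = -10704 - 2697 = -13401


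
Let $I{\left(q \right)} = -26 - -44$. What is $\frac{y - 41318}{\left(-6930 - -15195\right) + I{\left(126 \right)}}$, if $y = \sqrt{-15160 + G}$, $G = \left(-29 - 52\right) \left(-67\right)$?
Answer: $- \frac{41318}{8283} + \frac{i \sqrt{9733}}{8283} \approx -4.9883 + 0.011911 i$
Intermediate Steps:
$G = 5427$ ($G = \left(-81\right) \left(-67\right) = 5427$)
$I{\left(q \right)} = 18$ ($I{\left(q \right)} = -26 + 44 = 18$)
$y = i \sqrt{9733}$ ($y = \sqrt{-15160 + 5427} = \sqrt{-9733} = i \sqrt{9733} \approx 98.656 i$)
$\frac{y - 41318}{\left(-6930 - -15195\right) + I{\left(126 \right)}} = \frac{i \sqrt{9733} - 41318}{\left(-6930 - -15195\right) + 18} = \frac{-41318 + i \sqrt{9733}}{\left(-6930 + 15195\right) + 18} = \frac{-41318 + i \sqrt{9733}}{8265 + 18} = \frac{-41318 + i \sqrt{9733}}{8283} = \left(-41318 + i \sqrt{9733}\right) \frac{1}{8283} = - \frac{41318}{8283} + \frac{i \sqrt{9733}}{8283}$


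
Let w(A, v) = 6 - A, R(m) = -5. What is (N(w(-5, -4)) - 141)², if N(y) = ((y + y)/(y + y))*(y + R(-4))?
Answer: 18225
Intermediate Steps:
N(y) = -5 + y (N(y) = ((y + y)/(y + y))*(y - 5) = ((2*y)/((2*y)))*(-5 + y) = ((2*y)*(1/(2*y)))*(-5 + y) = 1*(-5 + y) = -5 + y)
(N(w(-5, -4)) - 141)² = ((-5 + (6 - 1*(-5))) - 141)² = ((-5 + (6 + 5)) - 141)² = ((-5 + 11) - 141)² = (6 - 141)² = (-135)² = 18225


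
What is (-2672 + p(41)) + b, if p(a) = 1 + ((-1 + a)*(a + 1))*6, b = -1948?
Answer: 5461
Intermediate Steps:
p(a) = 1 + 6*(1 + a)*(-1 + a) (p(a) = 1 + ((-1 + a)*(1 + a))*6 = 1 + ((1 + a)*(-1 + a))*6 = 1 + 6*(1 + a)*(-1 + a))
(-2672 + p(41)) + b = (-2672 + (-5 + 6*41**2)) - 1948 = (-2672 + (-5 + 6*1681)) - 1948 = (-2672 + (-5 + 10086)) - 1948 = (-2672 + 10081) - 1948 = 7409 - 1948 = 5461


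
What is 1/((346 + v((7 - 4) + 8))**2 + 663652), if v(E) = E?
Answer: 1/791101 ≈ 1.2641e-6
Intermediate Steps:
1/((346 + v((7 - 4) + 8))**2 + 663652) = 1/((346 + ((7 - 4) + 8))**2 + 663652) = 1/((346 + (3 + 8))**2 + 663652) = 1/((346 + 11)**2 + 663652) = 1/(357**2 + 663652) = 1/(127449 + 663652) = 1/791101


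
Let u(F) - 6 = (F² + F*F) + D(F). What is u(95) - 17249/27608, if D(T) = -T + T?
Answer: 498472799/27608 ≈ 18055.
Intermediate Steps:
D(T) = 0
u(F) = 6 + 2*F² (u(F) = 6 + ((F² + F*F) + 0) = 6 + ((F² + F²) + 0) = 6 + (2*F² + 0) = 6 + 2*F²)
u(95) - 17249/27608 = (6 + 2*95²) - 17249/27608 = (6 + 2*9025) - 17249/27608 = (6 + 18050) - 1*17249/27608 = 18056 - 17249/27608 = 498472799/27608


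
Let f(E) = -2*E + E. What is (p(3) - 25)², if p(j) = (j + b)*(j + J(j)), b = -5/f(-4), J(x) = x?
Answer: 841/4 ≈ 210.25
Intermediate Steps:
f(E) = -E
b = -5/4 (b = -5/((-1*(-4))) = -5/4 ≈ -1.2500)
p(j) = 2*j*(-5/4 + j) (p(j) = (j - 5/4)*(j + j) = (-5/4 + j)*(2*j) = 2*j*(-5/4 + j))
(p(3) - 25)² = ((½)*3*(-5 + 4*3) - 25)² = ((½)*3*(-5 + 12) - 25)² = ((½)*3*7 - 25)² = (21/2 - 25)² = (-29/2)² = 841/4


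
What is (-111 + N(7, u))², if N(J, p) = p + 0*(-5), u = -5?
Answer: 13456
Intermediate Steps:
N(J, p) = p (N(J, p) = p + 0 = p)
(-111 + N(7, u))² = (-111 - 5)² = (-116)² = 13456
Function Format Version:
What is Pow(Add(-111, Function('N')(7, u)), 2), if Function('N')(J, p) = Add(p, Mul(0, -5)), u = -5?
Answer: 13456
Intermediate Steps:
Function('N')(J, p) = p (Function('N')(J, p) = Add(p, 0) = p)
Pow(Add(-111, Function('N')(7, u)), 2) = Pow(Add(-111, -5), 2) = Pow(-116, 2) = 13456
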